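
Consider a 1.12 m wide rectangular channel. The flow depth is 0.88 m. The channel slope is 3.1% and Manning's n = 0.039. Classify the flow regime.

Flow area A = b·y = 1.12 × 0.88 = 0.9856 m². Wetted perimeter P = b + 2y = 1.12 + 2×0.88 = 2.88 m.
Hydraulic radius R = A/P = 0.9856/2.88 = 0.3422 m.
V = (1/n) R^(2/3) √S = (1/0.039) × 0.3422^(2/3) × √0.031 = 2.209 m/s. Hydraulic depth D_h = A/T = 0.9856/1.12 = 0.88 m.
Froude number Fr = V/√(g·D_h) = 2.209/√(9.81×0.88) = 0.752, which is less than 1, so the flow is subcritical.

subcritical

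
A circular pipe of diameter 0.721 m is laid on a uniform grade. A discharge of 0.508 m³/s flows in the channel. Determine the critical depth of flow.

y_c = 0.445 m

At critical depth, Q² T / (g A³) = 1, i.e. A³/T = Q²/g = 0.508²/9.81 = 0.02631.
Trying y = 0.385 m: A³/T = 0.01517 — too small.
Trying y = 0.503 m: A³/T = 0.04248 — too large.
Trying y = 0.445 m: A³/T = 0.0264 — close enough.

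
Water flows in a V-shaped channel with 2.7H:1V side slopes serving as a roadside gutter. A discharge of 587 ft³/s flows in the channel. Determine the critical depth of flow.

y_c = 4.94 ft

At critical depth, Q² T / (g A³) = 1, i.e. A³/T = Q²/g = 587²/32.2 = 10700.
At y = 3.86 ft: A³/T = 3123 — short.
At y = 6.27 ft: A³/T = 35320 — over.
At y = 4.94 ft: A³/T = 10720 — matches.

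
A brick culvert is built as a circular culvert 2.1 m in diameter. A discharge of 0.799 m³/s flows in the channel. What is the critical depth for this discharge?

At critical depth, Q² T / (g A³) = 1, i.e. A³/T = Q²/g = 0.799²/9.81 = 0.06508.
Try y = 0.5 m: A³/T = 0.1411 — over.
Try y = 0.309 m: A³/T = 0.02137 — short.
Try y = 0.41 m: A³/T = 0.06495 — ≈ 0.06508.

y_c = 0.41 m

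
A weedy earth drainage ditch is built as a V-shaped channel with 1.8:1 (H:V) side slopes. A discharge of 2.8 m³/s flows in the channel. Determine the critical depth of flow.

At critical depth, Q² T / (g A³) = 1, i.e. A³/T = Q²/g = 2.8²/9.81 = 0.7992.
Try y = 0.657 m: A³/T = 0.1983 — short.
Try y = 0.976 m: A³/T = 1.435 — over.
Try y = 0.868 m: A³/T = 0.7982 — matches.

y_c = 0.868 m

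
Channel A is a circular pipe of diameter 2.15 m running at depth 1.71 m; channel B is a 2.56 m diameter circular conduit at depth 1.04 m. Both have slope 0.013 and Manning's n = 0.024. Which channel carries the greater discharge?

Channel A: For a circular section of diameter D = 2.15 m at depth y = 1.71 m, the central angle is θ = 2 arccos(1 − 2y/D) = 4.405 rad. Then A = (D²/8)(θ − sin θ) = 3.096 m² and P = Dθ/2 = 4.736 m. Hydraulic radius R = A/P = 3.096/4.736 = 0.6538 m. Q_A = (1/0.024)·3.096·0.6538^(2/3)·√0.013 = 11.08 m³/s.
Channel B: For a circular section of diameter D = 2.56 m at depth y = 1.04 m, the central angle is θ = 2 arccos(1 − 2y/D) = 2.764 rad. Then A = (D²/8)(θ − sin θ) = 1.963 m² and P = Dθ/2 = 3.538 m. Hydraulic radius R = A/P = 1.963/3.538 = 0.5547 m. Q_B = (1/0.024)·1.963·0.5547^(2/3)·√0.013 = 6.295 m³/s.
Q_A = 11.08 m³/s vs Q_B = 6.295 m³/s, so channel A carries more.

channel A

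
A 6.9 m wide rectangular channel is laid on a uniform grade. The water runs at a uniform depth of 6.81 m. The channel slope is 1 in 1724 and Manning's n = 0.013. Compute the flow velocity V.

Flow area A = b·y = 6.9 × 6.81 = 46.99 m². Wetted perimeter P = b + 2y = 6.9 + 2×6.81 = 20.52 m.
Hydraulic radius R = A/P = 46.99/20.52 = 2.29 m.
From Manning's equation, V = (1/n) R^(2/3) S^(1/2) = (1/0.013) × 2.29^(2/3) × 0.00058^(1/2) = 3.22 m/s.

V = 3.22 m/s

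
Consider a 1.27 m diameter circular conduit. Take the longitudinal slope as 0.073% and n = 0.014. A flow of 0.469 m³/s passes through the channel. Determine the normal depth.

Manning's equation rearranged: A R^(2/3) = nQ / (1·√S) = 0.014 × 0.469 / (√0.00073) = 0.243.
At y = 0.498 m: A R^(2/3) = 0.1916 — too small.
At y = 0.696 m: A R^(2/3) = 0.3433 — too large.
At y = 0.568 m: A R^(2/3) = 0.2429 — matches.

y_n = 0.568 m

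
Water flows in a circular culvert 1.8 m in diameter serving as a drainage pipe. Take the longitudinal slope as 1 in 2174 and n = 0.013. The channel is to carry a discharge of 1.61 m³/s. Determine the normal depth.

y_n = 1.06 m

Manning's equation rearranged: A R^(2/3) = nQ / (1·√S) = 0.013 × 1.61 / (√0.00046) = 0.9759.
Try y = 1.16 m: A R^(2/3) = 1.116 — high.
Try y = 1.06 m: A R^(2/3) = 0.9754 — ≈ 0.9759.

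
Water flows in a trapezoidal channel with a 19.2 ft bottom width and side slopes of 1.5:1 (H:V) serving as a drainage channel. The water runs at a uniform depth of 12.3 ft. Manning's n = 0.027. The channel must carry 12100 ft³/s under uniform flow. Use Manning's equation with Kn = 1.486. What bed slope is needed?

With bottom width b = 19.2 ft and side slope z = 1.5: A = (b + zy)y = (19.2 + 1.5×12.3)×12.3 = 463.1 ft²; P = b + 2y√(1+z²) = 19.2 + 2×12.3×1.803 = 63.55 ft.
Hydraulic radius R = A/P = 463.1/63.55 = 7.287 ft.
From Manning's equation, S = [nQ / (1.486 A R^(2/3))]² = [0.027 × 12100 / (1.486 × 463.1 × 7.287^(2/3))]² = 0.016.

S = 0.016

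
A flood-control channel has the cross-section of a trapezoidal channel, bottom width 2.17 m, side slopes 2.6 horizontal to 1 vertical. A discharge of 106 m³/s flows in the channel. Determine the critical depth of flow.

y_c = 2.82 m

At critical depth, Q² T / (g A³) = 1, i.e. A³/T = Q²/g = 106²/9.81 = 1145.
At y = 2.34 m: A³/T = 502.5 — low.
At y = 3.21 m: A³/T = 2039 — high.
At y = 2.82 m: A³/T = 1143 — close enough.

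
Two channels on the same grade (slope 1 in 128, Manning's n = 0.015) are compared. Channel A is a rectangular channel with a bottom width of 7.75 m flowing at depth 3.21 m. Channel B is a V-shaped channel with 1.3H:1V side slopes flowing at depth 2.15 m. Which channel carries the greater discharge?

Channel A: Flow area A = b·y = 7.75 × 3.21 = 24.88 m². Wetted perimeter P = b + 2y = 7.75 + 2×3.21 = 14.17 m. Hydraulic radius R = A/P = 24.88/14.17 = 1.756 m. Q_A = (1/0.015)·24.88·1.756^(2/3)·√0.007812 = 213.3 m³/s.
Channel B: For a triangular section with side slope z = 1.3: A = zy² = 1.3×2.15² = 6.009 m²; P = 2y√(1+z²) = 2×2.15×1.64 = 7.053 m. Hydraulic radius R = A/P = 6.009/7.053 = 0.8521 m. Q_B = (1/0.015)·6.009·0.8521^(2/3)·√0.007812 = 31.83 m³/s.
Q_A = 213.3 m³/s vs Q_B = 31.83 m³/s, so channel A carries more.

channel A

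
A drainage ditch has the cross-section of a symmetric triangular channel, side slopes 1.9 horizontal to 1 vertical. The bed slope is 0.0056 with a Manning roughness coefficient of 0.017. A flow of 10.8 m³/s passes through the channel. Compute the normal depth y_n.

y_n = 1.35 m

Manning's equation rearranged: A R^(2/3) = nQ / (1·√S) = 0.017 × 10.8 / (√0.0056) = 2.453.
Try y = 1.04 m: A R^(2/3) = 1.225 — too small.
Try y = 1.63 m: A R^(2/3) = 4.06 — too large.
Try y = 1.35 m: A R^(2/3) = 2.456 — close enough.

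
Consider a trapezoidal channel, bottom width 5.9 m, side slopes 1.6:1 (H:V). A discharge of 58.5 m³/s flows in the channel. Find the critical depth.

At critical depth, Q² T / (g A³) = 1, i.e. A³/T = Q²/g = 58.5²/9.81 = 348.9.
Try y = 1.28 m: A³/T = 105.3 — short.
Try y = 1.82 m: A³/T = 351.9 — close enough.

y_c = 1.82 m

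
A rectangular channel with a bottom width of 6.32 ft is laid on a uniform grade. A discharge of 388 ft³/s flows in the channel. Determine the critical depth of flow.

For a rectangular channel, critical depth y_c = (q²/g)^(1/3) where q = Q/b = 388/6.32 = 61.39 ft²/s.
So y_c = (61.39²/32.2)^(1/3) = 4.89 ft.

y_c = 4.89 ft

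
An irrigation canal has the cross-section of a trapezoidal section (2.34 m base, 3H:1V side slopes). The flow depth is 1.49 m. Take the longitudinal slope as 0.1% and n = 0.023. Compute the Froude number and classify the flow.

With bottom width b = 2.34 m and side slope z = 3: A = (b + zy)y = (2.34 + 3×1.49)×1.49 = 10.15 m²; P = b + 2y√(1+z²) = 2.34 + 2×1.49×3.162 = 11.76 m.
Hydraulic radius R = A/P = 10.15/11.76 = 0.8626 m.
V = (1/n) R^(2/3) √S = (1/0.023) × 0.8626^(2/3) × √0.001 = 1.246 m/s. Hydraulic depth D_h = A/T = 10.15/11.28 = 0.8995 m.
Froude number Fr = V/√(g·D_h) = 1.246/√(9.81×0.8995) = 0.419, which is less than 1, so the flow is subcritical.

subcritical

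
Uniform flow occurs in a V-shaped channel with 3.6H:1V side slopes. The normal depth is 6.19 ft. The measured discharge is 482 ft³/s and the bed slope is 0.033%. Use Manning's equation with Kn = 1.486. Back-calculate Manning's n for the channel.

n = 0.016

For a triangular section with side slope z = 3.6: A = zy² = 3.6×6.19² = 137.9 ft²; P = 2y√(1+z²) = 2×6.19×3.736 = 46.26 ft.
Hydraulic radius R = A/P = 137.9/46.26 = 2.982 ft.
Rearranging Manning's equation: n = (1.486/Q) A R^(2/3) S^(1/2) = (1.486/482) × 137.9 × 2.982^(2/3) × √0.00033 = 0.016.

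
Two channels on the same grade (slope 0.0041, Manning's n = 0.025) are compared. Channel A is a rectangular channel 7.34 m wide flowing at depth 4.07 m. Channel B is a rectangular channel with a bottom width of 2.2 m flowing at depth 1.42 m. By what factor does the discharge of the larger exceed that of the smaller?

20.4

Channel A: Flow area A = b·y = 7.34 × 4.07 = 29.87 m². Wetted perimeter P = b + 2y = 7.34 + 2×4.07 = 15.48 m. Hydraulic radius R = A/P = 29.87/15.48 = 1.93 m. Q_A = (1/0.025)·29.87·1.93^(2/3)·√0.0041 = 118.6 m³/s.
Channel B: Flow area A = b·y = 2.2 × 1.42 = 3.124 m². Wetted perimeter P = b + 2y = 2.2 + 2×1.42 = 5.04 m. Hydraulic radius R = A/P = 3.124/5.04 = 0.6198 m. Q_B = (1/0.025)·3.124·0.6198^(2/3)·√0.0041 = 5.817 m³/s.
The larger discharge is 118.6 m³/s and the smaller is 5.817 m³/s; the ratio is 20.4.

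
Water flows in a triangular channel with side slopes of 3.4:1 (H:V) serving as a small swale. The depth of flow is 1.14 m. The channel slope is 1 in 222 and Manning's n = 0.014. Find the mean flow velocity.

V = 3.21 m/s

For a triangular section with side slope z = 3.4: A = zy² = 3.4×1.14² = 4.419 m²; P = 2y√(1+z²) = 2×1.14×3.544 = 8.08 m.
Hydraulic radius R = A/P = 4.419/8.08 = 0.5468 m.
From Manning's equation, V = (1/n) R^(2/3) S^(1/2) = (1/0.014) × 0.5468^(2/3) × 0.004505^(1/2) = 3.21 m/s.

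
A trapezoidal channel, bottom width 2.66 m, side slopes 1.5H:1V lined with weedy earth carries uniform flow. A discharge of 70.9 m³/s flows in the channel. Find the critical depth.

At critical depth, Q² T / (g A³) = 1, i.e. A³/T = Q²/g = 70.9²/9.81 = 512.4.
Try y = 2.38 m: A³/T = 332.6 — low.
Try y = 3.36 m: A³/T = 1359 — high.
Try y = 2.65 m: A³/T = 512.3 — matches.

y_c = 2.65 m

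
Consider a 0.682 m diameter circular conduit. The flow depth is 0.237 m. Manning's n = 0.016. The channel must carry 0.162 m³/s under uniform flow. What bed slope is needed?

For a circular section of diameter D = 0.682 m at depth y = 0.237 m, the central angle is θ = 2 arccos(1 − 2y/D) = 2.522 rad. Then A = (D²/8)(θ − sin θ) = 0.1128 m² and P = Dθ/2 = 0.8599 m.
Hydraulic radius R = A/P = 0.1128/0.8599 = 0.1312 m.
From Manning's equation, S = [nQ / (1 A R^(2/3))]² = [0.016 × 0.162 / (1 × 0.1128 × 0.1312^(2/3))]² = 0.00791.

S = 0.00791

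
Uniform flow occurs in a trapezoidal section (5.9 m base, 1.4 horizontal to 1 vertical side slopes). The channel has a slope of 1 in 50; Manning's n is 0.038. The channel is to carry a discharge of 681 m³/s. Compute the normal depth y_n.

y_n = 5.93 m

Manning's equation rearranged: A R^(2/3) = nQ / (1·√S) = 0.038 × 681 / (√0.02) = 183.
Trying y = 7.29 m: A R^(2/3) = 285.4 — high.
Trying y = 4.47 m: A R^(2/3) = 101.5 — low.
Trying y = 5.93 m: A R^(2/3) = 182.9 — ≈ 183.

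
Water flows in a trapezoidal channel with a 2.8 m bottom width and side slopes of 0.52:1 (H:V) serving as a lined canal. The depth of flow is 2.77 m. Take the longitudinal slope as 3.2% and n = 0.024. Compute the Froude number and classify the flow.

With bottom width b = 2.8 m and side slope z = 0.52: A = (b + zy)y = (2.8 + 0.52×2.77)×2.77 = 11.75 m²; P = b + 2y√(1+z²) = 2.8 + 2×2.77×1.127 = 9.044 m.
Hydraulic radius R = A/P = 11.75/9.044 = 1.299 m.
V = (1/n) R^(2/3) √S = (1/0.024) × 1.299^(2/3) × √0.032 = 8.872 m/s. Hydraulic depth D_h = A/T = 11.75/5.681 = 2.068 m.
Froude number Fr = V/√(g·D_h) = 8.872/√(9.81×2.068) = 1.97, which is greater than 1, so the flow is supercritical.

supercritical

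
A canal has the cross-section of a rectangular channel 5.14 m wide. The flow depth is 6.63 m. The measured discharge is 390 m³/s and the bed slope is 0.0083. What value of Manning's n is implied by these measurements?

n = 0.012

Flow area A = b·y = 5.14 × 6.63 = 34.08 m². Wetted perimeter P = b + 2y = 5.14 + 2×6.63 = 18.4 m.
Hydraulic radius R = A/P = 34.08/18.4 = 1.852 m.
Rearranging Manning's equation: n = (1/Q) A R^(2/3) S^(1/2) = (1/390) × 34.08 × 1.852^(2/3) × √0.0083 = 0.012.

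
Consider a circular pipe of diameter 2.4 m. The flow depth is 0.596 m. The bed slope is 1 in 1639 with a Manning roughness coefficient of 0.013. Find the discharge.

Q = 0.827 m³/s

For a circular section of diameter D = 2.4 m at depth y = 0.596 m, the central angle is θ = 2 arccos(1 − 2y/D) = 2.087 rad. Then A = (D²/8)(θ − sin θ) = 0.8761 m² and P = Dθ/2 = 2.504 m.
Hydraulic radius R = A/P = 0.8761/2.504 = 0.3499 m.
Manning's equation: Q = (1/n) A R^(2/3) S^(1/2) = (1/0.013) × 0.8761 × 0.3499^(2/3) × 0.0006101^(1/2) = 0.827 m³/s.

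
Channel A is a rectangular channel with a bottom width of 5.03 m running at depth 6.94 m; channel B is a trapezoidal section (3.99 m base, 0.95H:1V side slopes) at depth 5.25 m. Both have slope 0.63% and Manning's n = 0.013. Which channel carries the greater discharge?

channel B

Channel A: Flow area A = b·y = 5.03 × 6.94 = 34.91 m². Wetted perimeter P = b + 2y = 5.03 + 2×6.94 = 18.91 m. Hydraulic radius R = A/P = 34.91/18.91 = 1.846 m. Q_A = (1/0.013)·34.91·1.846^(2/3)·√0.0063 = 320.7 m³/s.
Channel B: With bottom width b = 3.99 m and side slope z = 0.95: A = (b + zy)y = (3.99 + 0.95×5.25)×5.25 = 47.13 m²; P = b + 2y√(1+z²) = 3.99 + 2×5.25×1.379 = 18.47 m. Hydraulic radius R = A/P = 47.13/18.47 = 2.551 m. Q_B = (1/0.013)·47.13·2.551^(2/3)·√0.0063 = 537.3 m³/s.
Q_A = 320.7 m³/s vs Q_B = 537.3 m³/s, so channel B carries more.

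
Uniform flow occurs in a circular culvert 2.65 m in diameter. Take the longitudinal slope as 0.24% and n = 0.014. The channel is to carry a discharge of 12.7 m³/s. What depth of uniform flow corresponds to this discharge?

Manning's equation rearranged: A R^(2/3) = nQ / (1·√S) = 0.014 × 12.7 / (√0.0024) = 3.629.
Try y = 1.31 m: A R^(2/3) = 2.056 — too small.
Try y = 2.42 m: A R^(2/3) = 4.49 — too large.
Try y = 1.9 m: A R^(2/3) = 3.619 — ≈ 3.629.

y_n = 1.9 m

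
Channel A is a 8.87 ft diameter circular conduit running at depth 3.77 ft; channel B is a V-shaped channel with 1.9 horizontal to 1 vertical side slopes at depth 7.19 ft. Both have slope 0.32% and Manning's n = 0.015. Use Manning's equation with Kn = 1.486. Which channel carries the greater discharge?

Channel A: For a circular section of diameter D = 8.87 ft at depth y = 3.77 ft, the central angle is θ = 2 arccos(1 − 2y/D) = 2.841 rad. Then A = (D²/8)(θ − sin θ) = 25.02 ft² and P = Dθ/2 = 12.6 ft. Hydraulic radius R = A/P = 25.02/12.6 = 1.986 ft. Q_A = (1.486/0.015)·25.02·1.986^(2/3)·√0.0032 = 221.5 ft³/s.
Channel B: For a triangular section with side slope z = 1.9: A = zy² = 1.9×7.19² = 98.22 ft²; P = 2y√(1+z²) = 2×7.19×2.147 = 30.88 ft. Hydraulic radius R = A/P = 98.22/30.88 = 3.181 ft. Q_B = (1.486/0.015)·98.22·3.181^(2/3)·√0.0032 = 1191 ft³/s.
Q_A = 221.5 ft³/s vs Q_B = 1191 ft³/s, so channel B carries more.

channel B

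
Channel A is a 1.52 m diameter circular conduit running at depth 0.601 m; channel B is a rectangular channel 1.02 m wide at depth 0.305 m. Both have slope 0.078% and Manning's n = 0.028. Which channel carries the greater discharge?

Channel A: For a circular section of diameter D = 1.52 m at depth y = 0.601 m, the central angle is θ = 2 arccos(1 − 2y/D) = 2.72 rad. Then A = (D²/8)(θ − sin θ) = 0.6674 m² and P = Dθ/2 = 2.067 m. Hydraulic radius R = A/P = 0.6674/2.067 = 0.3228 m. Q_A = (1/0.028)·0.6674·0.3228^(2/3)·√0.00078 = 0.3133 m³/s.
Channel B: Flow area A = b·y = 1.02 × 0.305 = 0.3111 m². Wetted perimeter P = b + 2y = 1.02 + 2×0.305 = 1.63 m. Hydraulic radius R = A/P = 0.3111/1.63 = 0.1909 m. Q_B = (1/0.028)·0.3111·0.1909^(2/3)·√0.00078 = 0.1029 m³/s.
Q_A = 0.3133 m³/s vs Q_B = 0.1029 m³/s, so channel A carries more.

channel A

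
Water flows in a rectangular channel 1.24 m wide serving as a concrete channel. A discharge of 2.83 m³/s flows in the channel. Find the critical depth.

y_c = 0.81 m

For a rectangular channel, critical depth y_c = (q²/g)^(1/3) where q = Q/b = 2.83/1.24 = 2.282 m²/s.
So y_c = (2.282²/9.81)^(1/3) = 0.81 m.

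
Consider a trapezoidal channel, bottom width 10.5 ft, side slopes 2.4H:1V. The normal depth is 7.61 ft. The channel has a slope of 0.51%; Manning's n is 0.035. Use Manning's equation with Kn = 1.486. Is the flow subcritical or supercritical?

With bottom width b = 10.5 ft and side slope z = 2.4: A = (b + zy)y = (10.5 + 2.4×7.61)×7.61 = 218.9 ft²; P = b + 2y√(1+z²) = 10.5 + 2×7.61×2.6 = 50.07 ft.
Hydraulic radius R = A/P = 218.9/50.07 = 4.372 ft.
V = (1.486/n) R^(2/3) √S = (1.486/0.035) × 4.372^(2/3) × √0.0051 = 8.106 ft/s. Hydraulic depth D_h = A/T = 218.9/47.03 = 4.655 ft.
Froude number Fr = V/√(g·D_h) = 8.106/√(32.2×4.655) = 0.662, which is less than 1, so the flow is subcritical.

subcritical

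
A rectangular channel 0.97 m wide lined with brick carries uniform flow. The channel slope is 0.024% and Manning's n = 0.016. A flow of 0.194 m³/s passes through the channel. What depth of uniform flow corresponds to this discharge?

y_n = 0.519 m

Manning's equation rearranged: A R^(2/3) = nQ / (1·√S) = 0.016 × 0.194 / (√0.00024) = 0.2004.
Try y = 0.618 m: A R^(2/3) = 0.2515 — too large.
Try y = 0.451 m: A R^(2/3) = 0.166 — too small.
Try y = 0.519 m: A R^(2/3) = 0.2002 — close enough.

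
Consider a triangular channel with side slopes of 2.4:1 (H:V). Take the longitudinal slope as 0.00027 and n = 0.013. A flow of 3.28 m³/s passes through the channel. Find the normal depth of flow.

Manning's equation rearranged: A R^(2/3) = nQ / (1·√S) = 0.013 × 3.28 / (√0.00027) = 2.595.
Try y = 1.56 m: A R^(2/3) = 4.692 — high.
Try y = 1.12 m: A R^(2/3) = 1.939 — low.
Try y = 1.25 m: A R^(2/3) = 2.599 — close enough.

y_n = 1.25 m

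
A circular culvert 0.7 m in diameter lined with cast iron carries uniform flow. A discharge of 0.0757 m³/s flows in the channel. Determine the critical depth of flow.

y_c = 0.167 m

At critical depth, Q² T / (g A³) = 1, i.e. A³/T = Q²/g = 0.0757²/9.81 = 0.0005841.
Trying y = 0.125 m: A³/T = 0.0001884 — too small.
Trying y = 0.189 m: A³/T = 0.000948 — too large.
Trying y = 0.167 m: A³/T = 0.0005854 — ≈ 0.0005841.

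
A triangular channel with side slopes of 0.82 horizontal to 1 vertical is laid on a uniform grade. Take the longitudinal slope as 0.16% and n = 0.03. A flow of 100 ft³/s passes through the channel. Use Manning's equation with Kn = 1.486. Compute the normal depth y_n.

Manning's equation rearranged: A R^(2/3) = nQ / (1.486·√S) = 0.03 × 100 / (1.486 × √0.0016) = 50.47.
At y = 5.04 ft: A R^(2/3) = 28.47 — short.
At y = 7.15 ft: A R^(2/3) = 72.34 — over.
At y = 6.25 ft: A R^(2/3) = 50.53 — matches.

y_n = 6.25 ft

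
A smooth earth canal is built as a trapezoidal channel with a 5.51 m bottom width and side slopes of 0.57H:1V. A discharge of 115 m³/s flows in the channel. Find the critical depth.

At critical depth, Q² T / (g A³) = 1, i.e. A³/T = Q²/g = 115²/9.81 = 1348.
Trying y = 3.75 m: A³/T = 2410 — high.
Trying y = 3.16 m: A³/T = 1353 — matches.

y_c = 3.16 m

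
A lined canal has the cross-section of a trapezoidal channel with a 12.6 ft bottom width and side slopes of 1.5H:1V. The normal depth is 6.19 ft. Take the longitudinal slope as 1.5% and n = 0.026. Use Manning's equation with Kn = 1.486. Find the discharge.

With bottom width b = 12.6 ft and side slope z = 1.5: A = (b + zy)y = (12.6 + 1.5×6.19)×6.19 = 135.5 ft²; P = b + 2y√(1+z²) = 12.6 + 2×6.19×1.803 = 34.92 ft.
Hydraulic radius R = A/P = 135.5/34.92 = 3.88 ft.
Manning's equation: Q = (1.486/n) A R^(2/3) S^(1/2) = (1.486/0.026) × 135.5 × 3.88^(2/3) × 0.015^(1/2) = 2340 ft³/s.

Q = 2340 ft³/s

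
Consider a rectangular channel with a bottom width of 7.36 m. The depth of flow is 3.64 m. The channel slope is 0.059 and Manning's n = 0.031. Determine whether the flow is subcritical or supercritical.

Flow area A = b·y = 7.36 × 3.64 = 26.79 m². Wetted perimeter P = b + 2y = 7.36 + 2×3.64 = 14.64 m.
Hydraulic radius R = A/P = 26.79/14.64 = 1.83 m.
V = (1/n) R^(2/3) √S = (1/0.031) × 1.83^(2/3) × √0.059 = 11.72 m/s. Hydraulic depth D_h = A/T = 26.79/7.36 = 3.64 m.
Froude number Fr = V/√(g·D_h) = 11.72/√(9.81×3.64) = 1.96, which is greater than 1, so the flow is supercritical.

supercritical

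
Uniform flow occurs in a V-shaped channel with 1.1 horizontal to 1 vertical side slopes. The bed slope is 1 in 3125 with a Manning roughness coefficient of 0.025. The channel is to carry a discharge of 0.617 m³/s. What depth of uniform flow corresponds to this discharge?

y_n = 1.17 m

Manning's equation rearranged: A R^(2/3) = nQ / (1·√S) = 0.025 × 0.617 / (√0.00032) = 0.8623.
Trying y = 0.862 m: A R^(2/3) = 0.3815 — low.
Trying y = 1.32 m: A R^(2/3) = 1.189 — high.
Trying y = 1.17 m: A R^(2/3) = 0.8617 — close enough.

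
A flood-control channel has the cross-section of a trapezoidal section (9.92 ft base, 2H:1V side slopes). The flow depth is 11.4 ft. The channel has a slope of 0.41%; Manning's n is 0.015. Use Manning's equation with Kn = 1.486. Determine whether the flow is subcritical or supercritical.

With bottom width b = 9.92 ft and side slope z = 2: A = (b + zy)y = (9.92 + 2×11.4)×11.4 = 373 ft²; P = b + 2y√(1+z²) = 9.92 + 2×11.4×2.236 = 60.9 ft.
Hydraulic radius R = A/P = 373/60.9 = 6.125 ft.
V = (1.486/n) R^(2/3) √S = (1.486/0.015) × 6.125^(2/3) × √0.0041 = 21.23 ft/s. Hydraulic depth D_h = A/T = 373/55.52 = 6.718 ft.
Froude number Fr = V/√(g·D_h) = 21.23/√(32.2×6.718) = 1.44, which is greater than 1, so the flow is supercritical.

supercritical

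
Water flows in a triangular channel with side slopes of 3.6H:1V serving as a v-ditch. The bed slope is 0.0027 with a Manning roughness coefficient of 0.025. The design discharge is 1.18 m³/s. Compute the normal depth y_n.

y_n = 0.6 m

Manning's equation rearranged: A R^(2/3) = nQ / (1·√S) = 0.025 × 1.18 / (√0.0027) = 0.5677.
Try y = 0.692 m: A R^(2/3) = 0.8288 — high.
Try y = 0.437 m: A R^(2/3) = 0.2433 — low.
Try y = 0.6 m: A R^(2/3) = 0.5666 — matches.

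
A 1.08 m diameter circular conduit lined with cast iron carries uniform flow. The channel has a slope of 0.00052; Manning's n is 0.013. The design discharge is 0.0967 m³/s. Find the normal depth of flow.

y_n = 0.277 m

Manning's equation rearranged: A R^(2/3) = nQ / (1·√S) = 0.013 × 0.0967 / (√0.00052) = 0.05513.
At y = 0.302 m: A R^(2/3) = 0.06536 — over.
At y = 0.241 m: A R^(2/3) = 0.04179 — short.
At y = 0.277 m: A R^(2/3) = 0.05515 — ≈ 0.05513.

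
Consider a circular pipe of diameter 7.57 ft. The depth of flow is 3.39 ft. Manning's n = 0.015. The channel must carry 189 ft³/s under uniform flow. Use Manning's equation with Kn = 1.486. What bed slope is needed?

S = 0.0045

For a circular section of diameter D = 7.57 ft at depth y = 3.39 ft, the central angle is θ = 2 arccos(1 − 2y/D) = 2.932 rad. Then A = (D²/8)(θ − sin θ) = 19.52 ft² and P = Dθ/2 = 11.1 ft.
Hydraulic radius R = A/P = 19.52/11.1 = 1.759 ft.
From Manning's equation, S = [nQ / (1.486 A R^(2/3))]² = [0.015 × 189 / (1.486 × 19.52 × 1.759^(2/3))]² = 0.0045.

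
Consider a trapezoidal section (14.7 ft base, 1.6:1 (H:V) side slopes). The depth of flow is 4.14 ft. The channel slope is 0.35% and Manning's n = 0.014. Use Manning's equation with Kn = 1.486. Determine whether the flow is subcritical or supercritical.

supercritical

With bottom width b = 14.7 ft and side slope z = 1.6: A = (b + zy)y = (14.7 + 1.6×4.14)×4.14 = 88.28 ft²; P = b + 2y√(1+z²) = 14.7 + 2×4.14×1.887 = 30.32 ft.
Hydraulic radius R = A/P = 88.28/30.32 = 2.911 ft.
V = (1.486/n) R^(2/3) √S = (1.486/0.014) × 2.911^(2/3) × √0.0035 = 12.8 ft/s. Hydraulic depth D_h = A/T = 88.28/27.95 = 3.159 ft.
Froude number Fr = V/√(g·D_h) = 12.8/√(32.2×3.159) = 1.27, which is greater than 1, so the flow is supercritical.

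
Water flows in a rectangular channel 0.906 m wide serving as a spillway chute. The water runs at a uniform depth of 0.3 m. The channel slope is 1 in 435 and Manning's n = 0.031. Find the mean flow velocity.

Flow area A = b·y = 0.906 × 0.3 = 0.2718 m². Wetted perimeter P = b + 2y = 0.906 + 2×0.3 = 1.506 m.
Hydraulic radius R = A/P = 0.2718/1.506 = 0.1805 m.
From Manning's equation, V = (1/n) R^(2/3) S^(1/2) = (1/0.031) × 0.1805^(2/3) × 0.002299^(1/2) = 0.494 m/s.

V = 0.494 m/s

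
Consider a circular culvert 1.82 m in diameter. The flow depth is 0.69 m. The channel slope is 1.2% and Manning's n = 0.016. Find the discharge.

For a circular section of diameter D = 1.82 m at depth y = 0.69 m, the central angle is θ = 2 arccos(1 − 2y/D) = 2.653 rad. Then A = (D²/8)(θ − sin θ) = 0.9043 m² and P = Dθ/2 = 2.414 m.
Hydraulic radius R = A/P = 0.9043/2.414 = 0.3745 m.
Manning's equation: Q = (1/n) A R^(2/3) S^(1/2) = (1/0.016) × 0.9043 × 0.3745^(2/3) × 0.012^(1/2) = 3.22 m³/s.

Q = 3.22 m³/s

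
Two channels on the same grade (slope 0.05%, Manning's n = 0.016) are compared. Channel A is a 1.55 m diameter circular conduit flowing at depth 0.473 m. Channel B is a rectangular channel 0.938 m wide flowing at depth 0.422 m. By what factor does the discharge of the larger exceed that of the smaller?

Channel A: For a circular section of diameter D = 1.55 m at depth y = 0.473 m, the central angle is θ = 2 arccos(1 − 2y/D) = 2.341 rad. Then A = (D²/8)(θ − sin θ) = 0.4875 m² and P = Dθ/2 = 1.814 m. Hydraulic radius R = A/P = 0.4875/1.814 = 0.2687 m. Q_A = (1/0.016)·0.4875·0.2687^(2/3)·√0.0005 = 0.2837 m³/s.
Channel B: Flow area A = b·y = 0.938 × 0.422 = 0.3958 m². Wetted perimeter P = b + 2y = 0.938 + 2×0.422 = 1.782 m. Hydraulic radius R = A/P = 0.3958/1.782 = 0.2221 m. Q_B = (1/0.016)·0.3958·0.2221^(2/3)·√0.0005 = 0.2029 m³/s.
The larger discharge is 0.2837 m³/s and the smaller is 0.2029 m³/s; the ratio is 1.4.

1.4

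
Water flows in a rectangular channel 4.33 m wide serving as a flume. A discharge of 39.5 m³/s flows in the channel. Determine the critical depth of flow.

For a rectangular channel, critical depth y_c = (q²/g)^(1/3) where q = Q/b = 39.5/4.33 = 9.122 m²/s.
So y_c = (9.122²/9.81)^(1/3) = 2.04 m.

y_c = 2.04 m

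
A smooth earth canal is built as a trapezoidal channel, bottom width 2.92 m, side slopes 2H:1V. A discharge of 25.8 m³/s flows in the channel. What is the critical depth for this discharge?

At critical depth, Q² T / (g A³) = 1, i.e. A³/T = Q²/g = 25.8²/9.81 = 67.85.
Trying y = 1.27 m: A³/T = 41.68 — short.
Trying y = 1.76 m: A³/T = 146.2 — over.
Trying y = 1.44 m: A³/T = 67.12 — matches.

y_c = 1.44 m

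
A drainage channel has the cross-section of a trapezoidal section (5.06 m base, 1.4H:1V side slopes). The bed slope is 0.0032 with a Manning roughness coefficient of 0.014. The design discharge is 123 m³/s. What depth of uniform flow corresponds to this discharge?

Manning's equation rearranged: A R^(2/3) = nQ / (1·√S) = 0.014 × 123 / (√0.0032) = 30.44.
At y = 1.99 m: A R^(2/3) = 18.7 — too small.
At y = 2.57 m: A R^(2/3) = 30.44 — close enough.

y_n = 2.57 m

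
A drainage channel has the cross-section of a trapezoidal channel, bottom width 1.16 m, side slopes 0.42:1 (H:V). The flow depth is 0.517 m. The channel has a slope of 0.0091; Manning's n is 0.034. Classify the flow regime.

subcritical

With bottom width b = 1.16 m and side slope z = 0.42: A = (b + zy)y = (1.16 + 0.42×0.517)×0.517 = 0.712 m²; P = b + 2y√(1+z²) = 1.16 + 2×0.517×1.085 = 2.281 m.
Hydraulic radius R = A/P = 0.712/2.281 = 0.3121 m.
V = (1/n) R^(2/3) √S = (1/0.034) × 0.3121^(2/3) × √0.0091 = 1.291 m/s. Hydraulic depth D_h = A/T = 0.712/1.594 = 0.4466 m.
Froude number Fr = V/√(g·D_h) = 1.291/√(9.81×0.4466) = 0.617, which is less than 1, so the flow is subcritical.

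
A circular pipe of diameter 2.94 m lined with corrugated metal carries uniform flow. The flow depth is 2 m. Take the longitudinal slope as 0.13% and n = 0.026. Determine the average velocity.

V = 1.26 m/s

For a circular section of diameter D = 2.94 m at depth y = 2 m, the central angle is θ = 2 arccos(1 − 2y/D) = 3.879 rad. Then A = (D²/8)(θ − sin θ) = 4.918 m² and P = Dθ/2 = 5.703 m.
Hydraulic radius R = A/P = 4.918/5.703 = 0.8624 m.
From Manning's equation, V = (1/n) R^(2/3) S^(1/2) = (1/0.026) × 0.8624^(2/3) × 0.0013^(1/2) = 1.26 m/s.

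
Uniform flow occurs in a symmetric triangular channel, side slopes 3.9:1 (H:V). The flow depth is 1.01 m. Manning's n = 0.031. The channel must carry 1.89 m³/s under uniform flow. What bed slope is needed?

S = 0.000563

For a triangular section with side slope z = 3.9: A = zy² = 3.9×1.01² = 3.978 m²; P = 2y√(1+z²) = 2×1.01×4.026 = 8.133 m.
Hydraulic radius R = A/P = 3.978/8.133 = 0.4892 m.
From Manning's equation, S = [nQ / (1 A R^(2/3))]² = [0.031 × 1.89 / (1 × 3.978 × 0.4892^(2/3))]² = 0.000563.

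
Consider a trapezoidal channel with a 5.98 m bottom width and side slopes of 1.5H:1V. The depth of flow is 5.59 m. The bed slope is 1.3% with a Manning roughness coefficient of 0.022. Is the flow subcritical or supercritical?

With bottom width b = 5.98 m and side slope z = 1.5: A = (b + zy)y = (5.98 + 1.5×5.59)×5.59 = 80.3 m²; P = b + 2y√(1+z²) = 5.98 + 2×5.59×1.803 = 26.14 m.
Hydraulic radius R = A/P = 80.3/26.14 = 3.073 m.
V = (1/n) R^(2/3) √S = (1/0.022) × 3.073^(2/3) × √0.013 = 10.95 m/s. Hydraulic depth D_h = A/T = 80.3/22.75 = 3.53 m.
Froude number Fr = V/√(g·D_h) = 10.95/√(9.81×3.53) = 1.86, which is greater than 1, so the flow is supercritical.

supercritical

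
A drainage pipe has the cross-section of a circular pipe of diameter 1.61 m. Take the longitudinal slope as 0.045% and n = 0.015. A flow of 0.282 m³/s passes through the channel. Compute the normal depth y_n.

y_n = 0.462 m

Manning's equation rearranged: A R^(2/3) = nQ / (1·√S) = 0.015 × 0.282 / (√0.00045) = 0.1994.
Try y = 0.502 m: A R^(2/3) = 0.2341 — too large.
Try y = 0.323 m: A R^(2/3) = 0.0978 — too small.
Try y = 0.462 m: A R^(2/3) = 0.1994 — ≈ 0.1994.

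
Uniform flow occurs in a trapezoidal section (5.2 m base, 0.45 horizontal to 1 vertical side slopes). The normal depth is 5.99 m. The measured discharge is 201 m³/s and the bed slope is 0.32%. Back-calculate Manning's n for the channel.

With bottom width b = 5.2 m and side slope z = 0.45: A = (b + zy)y = (5.2 + 0.45×5.99)×5.99 = 47.29 m²; P = b + 2y√(1+z²) = 5.2 + 2×5.99×1.097 = 18.34 m.
Hydraulic radius R = A/P = 47.29/18.34 = 2.579 m.
Rearranging Manning's equation: n = (1/Q) A R^(2/3) S^(1/2) = (1/201) × 47.29 × 2.579^(2/3) × √0.0032 = 0.025.

n = 0.025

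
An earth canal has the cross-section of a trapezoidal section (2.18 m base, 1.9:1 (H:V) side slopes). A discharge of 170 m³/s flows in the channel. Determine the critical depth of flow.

y_c = 3.86 m

At critical depth, Q² T / (g A³) = 1, i.e. A³/T = Q²/g = 170²/9.81 = 2946.
Trying y = 3.16 m: A³/T = 1219 — low.
Trying y = 4.88 m: A³/T = 8422 — high.
Trying y = 3.86 m: A³/T = 2940 — ≈ 2946.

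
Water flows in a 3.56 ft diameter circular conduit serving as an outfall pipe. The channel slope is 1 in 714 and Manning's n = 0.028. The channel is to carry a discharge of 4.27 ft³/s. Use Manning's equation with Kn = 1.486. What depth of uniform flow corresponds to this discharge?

Manning's equation rearranged: A R^(2/3) = nQ / (1.486·√S) = 0.028 × 4.27 / (1.486 × √0.001401) = 2.15.
At y = 1.48 ft: A R^(2/3) = 3.329 — too large.
At y = 1.17 ft: A R^(2/3) = 2.149 — close enough.

y_n = 1.17 ft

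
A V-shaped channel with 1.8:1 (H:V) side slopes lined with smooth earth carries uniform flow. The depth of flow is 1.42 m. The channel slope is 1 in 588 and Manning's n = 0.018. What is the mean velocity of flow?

For a triangular section with side slope z = 1.8: A = zy² = 1.8×1.42² = 3.63 m²; P = 2y√(1+z²) = 2×1.42×2.059 = 5.848 m.
Hydraulic radius R = A/P = 3.63/5.848 = 0.6207 m.
From Manning's equation, V = (1/n) R^(2/3) S^(1/2) = (1/0.018) × 0.6207^(2/3) × 0.001701^(1/2) = 1.67 m/s.

V = 1.67 m/s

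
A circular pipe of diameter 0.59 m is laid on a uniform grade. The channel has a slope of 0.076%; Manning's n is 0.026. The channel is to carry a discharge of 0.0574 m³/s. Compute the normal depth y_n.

Manning's equation rearranged: A R^(2/3) = nQ / (1·√S) = 0.026 × 0.0574 / (√0.00076) = 0.05414.
Try y = 0.444 m: A R^(2/3) = 0.06987 — high.
Try y = 0.326 m: A R^(2/3) = 0.04504 — low.
Try y = 0.367 m: A R^(2/3) = 0.05415 — matches.

y_n = 0.367 m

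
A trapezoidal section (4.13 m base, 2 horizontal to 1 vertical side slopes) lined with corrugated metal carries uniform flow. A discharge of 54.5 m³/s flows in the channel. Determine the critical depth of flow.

At critical depth, Q² T / (g A³) = 1, i.e. A³/T = Q²/g = 54.5²/9.81 = 302.8.
Trying y = 2.32 m: A³/T = 628.1 — high.
Trying y = 1.92 m: A³/T = 303.4 — matches.

y_c = 1.92 m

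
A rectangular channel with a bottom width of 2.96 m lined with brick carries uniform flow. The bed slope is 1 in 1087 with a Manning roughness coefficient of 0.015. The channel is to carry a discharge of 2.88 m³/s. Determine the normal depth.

y_n = 0.761 m

Manning's equation rearranged: A R^(2/3) = nQ / (1·√S) = 0.015 × 2.88 / (√0.00092) = 1.424.
At y = 0.925 m: A R^(2/3) = 1.881 — too large.
At y = 0.528 m: A R^(2/3) = 0.8331 — too small.
At y = 0.761 m: A R^(2/3) = 1.424 — matches.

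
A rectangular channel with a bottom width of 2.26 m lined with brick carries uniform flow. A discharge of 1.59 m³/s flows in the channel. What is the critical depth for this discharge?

For a rectangular channel, critical depth y_c = (q²/g)^(1/3) where q = Q/b = 1.59/2.26 = 0.7035 m²/s.
So y_c = (0.7035²/9.81)^(1/3) = 0.37 m.

y_c = 0.37 m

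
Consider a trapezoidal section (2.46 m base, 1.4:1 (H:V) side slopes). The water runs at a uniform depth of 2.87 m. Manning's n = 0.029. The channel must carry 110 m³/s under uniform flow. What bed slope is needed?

S = 0.017

With bottom width b = 2.46 m and side slope z = 1.4: A = (b + zy)y = (2.46 + 1.4×2.87)×2.87 = 18.59 m²; P = b + 2y√(1+z²) = 2.46 + 2×2.87×1.72 = 12.34 m.
Hydraulic radius R = A/P = 18.59/12.34 = 1.507 m.
From Manning's equation, S = [nQ / (1 A R^(2/3))]² = [0.029 × 110 / (1 × 18.59 × 1.507^(2/3))]² = 0.017.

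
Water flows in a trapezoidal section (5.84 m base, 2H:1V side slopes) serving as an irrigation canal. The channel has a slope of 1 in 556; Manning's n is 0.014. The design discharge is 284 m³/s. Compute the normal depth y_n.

Manning's equation rearranged: A R^(2/3) = nQ / (1·√S) = 0.014 × 284 / (√0.001799) = 93.75.
Try y = 2.76 m: A R^(2/3) = 45.09 — low.
Try y = 4.56 m: A R^(2/3) = 129 — high.
Try y = 3.93 m: A R^(2/3) = 93.8 — ≈ 93.75.

y_n = 3.93 m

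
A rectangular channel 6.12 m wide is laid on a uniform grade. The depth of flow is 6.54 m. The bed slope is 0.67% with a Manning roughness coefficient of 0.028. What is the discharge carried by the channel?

Q = 191 m³/s

Flow area A = b·y = 6.12 × 6.54 = 40.02 m². Wetted perimeter P = b + 2y = 6.12 + 2×6.54 = 19.2 m.
Hydraulic radius R = A/P = 40.02/19.2 = 2.085 m.
Manning's equation: Q = (1/n) A R^(2/3) S^(1/2) = (1/0.028) × 40.02 × 2.085^(2/3) × 0.0067^(1/2) = 191 m³/s.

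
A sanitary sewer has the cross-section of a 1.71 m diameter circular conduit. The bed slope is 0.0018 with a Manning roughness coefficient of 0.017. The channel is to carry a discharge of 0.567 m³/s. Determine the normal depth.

y_n = 0.483 m

Manning's equation rearranged: A R^(2/3) = nQ / (1·√S) = 0.017 × 0.567 / (√0.0018) = 0.2272.
At y = 0.536 m: A R^(2/3) = 0.2778 — too large.
At y = 0.431 m: A R^(2/3) = 0.1814 — too small.
At y = 0.483 m: A R^(2/3) = 0.227 — matches.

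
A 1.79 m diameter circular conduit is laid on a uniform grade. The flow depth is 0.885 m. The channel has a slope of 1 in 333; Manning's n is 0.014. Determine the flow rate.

Q = 2.83 m³/s

For a circular section of diameter D = 1.79 m at depth y = 0.885 m, the central angle is θ = 2 arccos(1 − 2y/D) = 3.119 rad. Then A = (D²/8)(θ − sin θ) = 1.24 m² and P = Dθ/2 = 2.792 m.
Hydraulic radius R = A/P = 1.24/2.792 = 0.4443 m.
Manning's equation: Q = (1/n) A R^(2/3) S^(1/2) = (1/0.014) × 1.24 × 0.4443^(2/3) × 0.003003^(1/2) = 2.83 m³/s.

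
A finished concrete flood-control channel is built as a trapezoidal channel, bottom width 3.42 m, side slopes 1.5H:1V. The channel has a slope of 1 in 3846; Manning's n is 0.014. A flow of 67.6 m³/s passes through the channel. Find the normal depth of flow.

Manning's equation rearranged: A R^(2/3) = nQ / (1·√S) = 0.014 × 67.6 / (√0.00026) = 58.69.
Trying y = 3.29 m: A R^(2/3) = 40.65 — low.
Trying y = 3.9 m: A R^(2/3) = 58.68 — ≈ 58.69.

y_n = 3.9 m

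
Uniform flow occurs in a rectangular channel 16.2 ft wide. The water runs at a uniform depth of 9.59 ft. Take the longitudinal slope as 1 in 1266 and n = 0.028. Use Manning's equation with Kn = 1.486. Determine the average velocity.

Flow area A = b·y = 16.2 × 9.59 = 155.4 ft². Wetted perimeter P = b + 2y = 16.2 + 2×9.59 = 35.38 ft.
Hydraulic radius R = A/P = 155.4/35.38 = 4.391 ft.
From Manning's equation, V = (1.486/n) R^(2/3) S^(1/2) = (1.486/0.028) × 4.391^(2/3) × 0.0007899^(1/2) = 4 ft/s.

V = 4 ft/s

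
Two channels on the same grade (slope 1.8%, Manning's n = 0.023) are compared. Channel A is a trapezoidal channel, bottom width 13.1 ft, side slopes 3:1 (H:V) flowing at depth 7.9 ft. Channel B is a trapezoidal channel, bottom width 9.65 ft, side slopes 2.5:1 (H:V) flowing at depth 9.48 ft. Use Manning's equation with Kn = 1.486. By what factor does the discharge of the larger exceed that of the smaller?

1.18

Channel A: With bottom width b = 13.1 ft and side slope z = 3: A = (b + zy)y = (13.1 + 3×7.9)×7.9 = 290.7 ft²; P = b + 2y√(1+z²) = 13.1 + 2×7.9×3.162 = 63.06 ft. Hydraulic radius R = A/P = 290.7/63.06 = 4.61 ft. Q_A = (1.486/0.023)·290.7·4.61^(2/3)·√0.018 = 6980 ft³/s.
Channel B: With bottom width b = 9.65 ft and side slope z = 2.5: A = (b + zy)y = (9.65 + 2.5×9.48)×9.48 = 316.2 ft²; P = b + 2y√(1+z²) = 9.65 + 2×9.48×2.693 = 60.7 ft. Hydraulic radius R = A/P = 316.2/60.7 = 5.208 ft. Q_B = (1.486/0.023)·316.2·5.208^(2/3)·√0.018 = 8234 ft³/s.
The larger discharge is 8234 ft³/s and the smaller is 6980 ft³/s; the ratio is 1.18.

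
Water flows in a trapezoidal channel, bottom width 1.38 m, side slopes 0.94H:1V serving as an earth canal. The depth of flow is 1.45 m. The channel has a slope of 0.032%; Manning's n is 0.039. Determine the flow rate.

With bottom width b = 1.38 m and side slope z = 0.94: A = (b + zy)y = (1.38 + 0.94×1.45)×1.45 = 3.977 m²; P = b + 2y√(1+z²) = 1.38 + 2×1.45×1.372 = 5.36 m.
Hydraulic radius R = A/P = 3.977/5.36 = 0.742 m.
Manning's equation: Q = (1/n) A R^(2/3) S^(1/2) = (1/0.039) × 3.977 × 0.742^(2/3) × 0.00032^(1/2) = 1.5 m³/s.

Q = 1.5 m³/s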